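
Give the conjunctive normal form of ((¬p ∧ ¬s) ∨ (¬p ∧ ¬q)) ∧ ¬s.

((¬p ∧ ¬s) ∨ (¬p ∧ ¬q)) ∧ ¬s
≡ (¬p ∨ ¬p) ∧ (¬p ∨ ¬q) ∧ (¬s ∨ ¬p) ∧ (¬s ∨ ¬q) ∧ ¬s   (distribute ∨ over ∧)
≡ ¬p ∧ ¬s   (simplify)

¬p ∧ ¬s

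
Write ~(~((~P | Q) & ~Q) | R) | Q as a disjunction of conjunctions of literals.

(~P & ~Q & ~R) | Q

~(~((~P | Q) & ~Q) | R) | Q
⇔ (~~((~P | Q) & ~Q) & ~R) | Q   [De Morgan]
⇔ ((~P | Q) & ~Q & ~R) | Q   [double negation]
⇔ (~P & ~Q & ~R) | (Q & ~Q & ~R) | Q   [distribute & over |]
⇔ (~P & ~Q & ~R) | Q   [simplify]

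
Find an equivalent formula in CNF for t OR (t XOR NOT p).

t OR (t XOR NOT p)
≡ t OR ((t OR NOT p) AND NOT (t AND NOT p))   [expand XOR]
≡ t OR ((t OR NOT p) AND (NOT t OR NOT NOT p))   [De Morgan]
≡ t OR ((t OR NOT p) AND (NOT t OR p))   [double negation]
≡ (t OR t OR NOT p) AND (t OR NOT t OR p)   [distribute OR over AND]
≡ t OR NOT p   [simplify]

t OR NOT p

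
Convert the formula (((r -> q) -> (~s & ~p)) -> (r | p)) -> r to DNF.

(~s & ~p & ~r) | r

(((r -> q) -> (~s & ~p)) -> (r | p)) -> r
≡ ~(((r -> q) -> (~s & ~p)) -> (r | p)) | r
≡ ~(~((r -> q) -> (~s & ~p)) | r | p) | r
≡ ~(~(~(r -> q) | (~s & ~p)) | r | p) | r
≡ ~(~(~(~r | q) | (~s & ~p)) | r | p) | r
≡ (~~(~(~r | q) | (~s & ~p)) & ~r & ~p) | r
≡ ((~(~r | q) | (~s & ~p)) & ~r & ~p) | r
≡ (((~~r & ~q) | (~s & ~p)) & ~r & ~p) | r
≡ (((r & ~q) | (~s & ~p)) & ~r & ~p) | r
≡ (r & ~q & ~r & ~p) | (~s & ~p & ~r & ~p) | r
≡ (~s & ~p & ~r) | r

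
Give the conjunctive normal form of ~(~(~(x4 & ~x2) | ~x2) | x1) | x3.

~x1 | x3

~(~(~(x4 & ~x2) | ~x2) | x1) | x3
≡ (~~(~(x4 & ~x2) | ~x2) & ~x1) | x3   [De Morgan]
≡ ((~(x4 & ~x2) | ~x2) & ~x1) | x3   [double negation]
≡ ((~x4 | ~~x2 | ~x2) & ~x1) | x3   [De Morgan]
≡ ((~x4 | x2 | ~x2) & ~x1) | x3   [double negation]
≡ (~x4 | x2 | ~x2 | x3) & (~x1 | x3)   [distribute | over &]
≡ ~x1 | x3   [simplify]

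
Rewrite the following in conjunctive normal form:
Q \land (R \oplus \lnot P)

Q \land (R \lor \lnot P) \land (\lnot R \lor P)

Q \land (R \oplus \lnot P)
= Q \land (R \lor \lnot P) \land \lnot (R \land \lnot P)   — expand \oplus
= Q \land (R \lor \lnot P) \land (\lnot R \lor \lnot \lnot P)   — De Morgan
= Q \land (R \lor \lnot P) \land (\lnot R \lor P)   — double negation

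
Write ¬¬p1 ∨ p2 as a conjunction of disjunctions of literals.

p1 ∨ p2

¬¬p1 ∨ p2
⇔ p1 ∨ p2   — double negation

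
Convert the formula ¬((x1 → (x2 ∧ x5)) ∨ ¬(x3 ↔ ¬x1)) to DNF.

(x1 ∧ ¬x2 ∧ ¬x3) ∨ (x1 ∧ ¬x5 ∧ ¬x3)

¬((x1 → (x2 ∧ x5)) ∨ ¬(x3 ↔ ¬x1))
⇔ ¬(¬x1 ∨ (x2 ∧ x5) ∨ ¬(x3 ↔ ¬x1))   [eliminate →]
⇔ ¬(¬x1 ∨ (x2 ∧ x5) ∨ ¬((x3 → ¬x1) ∧ (¬x1 → x3)))   [eliminate ↔]
⇔ ¬(¬x1 ∨ (x2 ∧ x5) ∨ ¬((¬x3 ∨ ¬x1) ∧ (¬x1 → x3)))   [eliminate →]
⇔ ¬(¬x1 ∨ (x2 ∧ x5) ∨ ¬((¬x3 ∨ ¬x1) ∧ (¬¬x1 ∨ x3)))   [eliminate →]
⇔ ¬¬x1 ∧ ¬(x2 ∧ x5) ∧ ¬¬((¬x3 ∨ ¬x1) ∧ (¬¬x1 ∨ x3))   [De Morgan]
⇔ x1 ∧ ¬(x2 ∧ x5) ∧ ¬¬((¬x3 ∨ ¬x1) ∧ (¬¬x1 ∨ x3))   [double negation]
⇔ x1 ∧ (¬x2 ∨ ¬x5) ∧ ¬¬((¬x3 ∨ ¬x1) ∧ (¬¬x1 ∨ x3))   [De Morgan]
⇔ x1 ∧ (¬x2 ∨ ¬x5) ∧ (¬x3 ∨ ¬x1) ∧ (¬¬x1 ∨ x3)   [double negation]
⇔ x1 ∧ (¬x2 ∨ ¬x5) ∧ (¬x3 ∨ ¬x1) ∧ (x1 ∨ x3)   [double negation]
⇔ (x1 ∧ ¬x2 ∧ ¬x3 ∧ x1) ∨ (x1 ∧ ¬x2 ∧ ¬x3 ∧ x3) ∨ (x1 ∧ ¬x2 ∧ ¬x1 ∧ x1) ∨ (x1 ∧ ¬x2 ∧ ¬x1 ∧ x3) ∨ (x1 ∧ ¬x5 ∧ ¬x3 ∧ x1) ∨ (x1 ∧ ¬x5 ∧ ¬x3 ∧ x3) ∨ (x1 ∧ ¬x5 ∧ ¬x1 ∧ x1) ∨ (x1 ∧ ¬x5 ∧ ¬x1 ∧ x3)   [distribute ∧ over ∨]
⇔ (x1 ∧ ¬x2 ∧ ¬x3) ∨ (x1 ∧ ¬x5 ∧ ¬x3)   [simplify]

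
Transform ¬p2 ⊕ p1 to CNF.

(¬p2 ∨ p1) ∧ (p2 ∨ ¬p1)

¬p2 ⊕ p1
≡ (¬p2 ∨ p1) ∧ ¬(¬p2 ∧ p1)
≡ (¬p2 ∨ p1) ∧ (¬¬p2 ∨ ¬p1)
≡ (¬p2 ∨ p1) ∧ (p2 ∨ ¬p1)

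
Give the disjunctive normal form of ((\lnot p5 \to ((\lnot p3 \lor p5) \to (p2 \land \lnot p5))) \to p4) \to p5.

((\lnot p5 \to ((\lnot p3 \lor p5) \to (p2 \land \lnot p5))) \to p4) \to p5
≡ \lnot ((\lnot p5 \to ((\lnot p3 \lor p5) \to (p2 \land \lnot p5))) \to p4) \lor p5
≡ \lnot (\lnot (\lnot p5 \to ((\lnot p3 \lor p5) \to (p2 \land \lnot p5))) \lor p4) \lor p5
≡ \lnot (\lnot (\lnot \lnot p5 \lor ((\lnot p3 \lor p5) \to (p2 \land \lnot p5))) \lor p4) \lor p5
≡ \lnot (\lnot (\lnot \lnot p5 \lor \lnot (\lnot p3 \lor p5) \lor (p2 \land \lnot p5)) \lor p4) \lor p5
≡ (\lnot \lnot (\lnot \lnot p5 \lor \lnot (\lnot p3 \lor p5) \lor (p2 \land \lnot p5)) \land \lnot p4) \lor p5
≡ ((\lnot \lnot p5 \lor \lnot (\lnot p3 \lor p5) \lor (p2 \land \lnot p5)) \land \lnot p4) \lor p5
≡ ((p5 \lor \lnot (\lnot p3 \lor p5) \lor (p2 \land \lnot p5)) \land \lnot p4) \lor p5
≡ ((p5 \lor (\lnot \lnot p3 \land \lnot p5) \lor (p2 \land \lnot p5)) \land \lnot p4) \lor p5
≡ ((p5 \lor (p3 \land \lnot p5) \lor (p2 \land \lnot p5)) \land \lnot p4) \lor p5
≡ (p5 \land \lnot p4) \lor (p3 \land \lnot p5 \land \lnot p4) \lor (p2 \land \lnot p5 \land \lnot p4) \lor p5
≡ (p3 \land \lnot p5 \land \lnot p4) \lor (p2 \land \lnot p5 \land \lnot p4) \lor p5

(p3 \land \lnot p5 \land \lnot p4) \lor (p2 \land \lnot p5 \land \lnot p4) \lor p5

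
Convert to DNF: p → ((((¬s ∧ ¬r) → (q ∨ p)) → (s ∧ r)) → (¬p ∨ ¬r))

p → ((((¬s ∧ ¬r) → (q ∨ p)) → (s ∧ r)) → (¬p ∨ ¬r))
≡ ¬p ∨ ((((¬s ∧ ¬r) → (q ∨ p)) → (s ∧ r)) → (¬p ∨ ¬r))   [eliminate →]
≡ ¬p ∨ ¬(((¬s ∧ ¬r) → (q ∨ p)) → (s ∧ r)) ∨ ¬p ∨ ¬r   [eliminate →]
≡ ¬p ∨ ¬(¬((¬s ∧ ¬r) → (q ∨ p)) ∨ (s ∧ r)) ∨ ¬p ∨ ¬r   [eliminate →]
≡ ¬p ∨ ¬(¬(¬(¬s ∧ ¬r) ∨ q ∨ p) ∨ (s ∧ r)) ∨ ¬p ∨ ¬r   [eliminate →]
≡ ¬p ∨ (¬¬(¬(¬s ∧ ¬r) ∨ q ∨ p) ∧ ¬(s ∧ r)) ∨ ¬p ∨ ¬r   [De Morgan]
≡ ¬p ∨ ((¬(¬s ∧ ¬r) ∨ q ∨ p) ∧ ¬(s ∧ r)) ∨ ¬p ∨ ¬r   [double negation]
≡ ¬p ∨ ((¬¬s ∨ ¬¬r ∨ q ∨ p) ∧ ¬(s ∧ r)) ∨ ¬p ∨ ¬r   [De Morgan]
≡ ¬p ∨ ((s ∨ ¬¬r ∨ q ∨ p) ∧ ¬(s ∧ r)) ∨ ¬p ∨ ¬r   [double negation]
≡ ¬p ∨ ((s ∨ r ∨ q ∨ p) ∧ ¬(s ∧ r)) ∨ ¬p ∨ ¬r   [double negation]
≡ ¬p ∨ ((s ∨ r ∨ q ∨ p) ∧ (¬s ∨ ¬r)) ∨ ¬p ∨ ¬r   [De Morgan]
≡ ¬p ∨ (s ∧ ¬s) ∨ (s ∧ ¬r) ∨ (r ∧ ¬s) ∨ (r ∧ ¬r) ∨ (q ∧ ¬s) ∨ (q ∧ ¬r) ∨ (p ∧ ¬s) ∨ (p ∧ ¬r) ∨ ¬p ∨ ¬r   [distribute ∧ over ∨]
≡ ¬p ∨ (r ∧ ¬s) ∨ (q ∧ ¬s) ∨ (p ∧ ¬s) ∨ ¬r   [simplify]

¬p ∨ (r ∧ ¬s) ∨ (q ∧ ¬s) ∨ (p ∧ ¬s) ∨ ¬r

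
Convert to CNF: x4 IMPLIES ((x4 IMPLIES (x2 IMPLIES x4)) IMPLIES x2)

NOT x4 OR x2

x4 IMPLIES ((x4 IMPLIES (x2 IMPLIES x4)) IMPLIES x2)
⇔ NOT x4 OR ((x4 IMPLIES (x2 IMPLIES x4)) IMPLIES x2)   (eliminate IMPLIES)
⇔ NOT x4 OR NOT (x4 IMPLIES (x2 IMPLIES x4)) OR x2   (eliminate IMPLIES)
⇔ NOT x4 OR NOT (NOT x4 OR (x2 IMPLIES x4)) OR x2   (eliminate IMPLIES)
⇔ NOT x4 OR NOT (NOT x4 OR NOT x2 OR x4) OR x2   (eliminate IMPLIES)
⇔ NOT x4 OR (NOT NOT x4 AND NOT NOT x2 AND NOT x4) OR x2   (De Morgan)
⇔ NOT x4 OR (x4 AND NOT NOT x2 AND NOT x4) OR x2   (double negation)
⇔ NOT x4 OR (x4 AND x2 AND NOT x4) OR x2   (double negation)
⇔ (NOT x4 OR x4 OR x2) AND (NOT x4 OR x2 OR x2) AND (NOT x4 OR NOT x4 OR x2)   (distribute OR over AND)
⇔ NOT x4 OR x2   (simplify)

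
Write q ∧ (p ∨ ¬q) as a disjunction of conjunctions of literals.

q ∧ p

q ∧ (p ∨ ¬q)
≡ (q ∧ p) ∨ (q ∧ ¬q)   (distribute ∧ over ∨)
≡ q ∧ p   (simplify)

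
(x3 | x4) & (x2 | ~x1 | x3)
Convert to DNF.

(x3 | x4) & (x2 | ~x1 | x3)
≡ (x3 & x2) | (x3 & ~x1) | (x3 & x3) | (x4 & x2) | (x4 & ~x1) | (x4 & x3)   — distribute & over |
≡ x3 | (x4 & x2) | (x4 & ~x1)   — simplify

x3 | (x4 & x2) | (x4 & ~x1)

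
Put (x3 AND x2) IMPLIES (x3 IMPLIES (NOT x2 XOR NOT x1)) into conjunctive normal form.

(x3 AND x2) IMPLIES (x3 IMPLIES (NOT x2 XOR NOT x1))
≡ NOT (x3 AND x2) OR (x3 IMPLIES (NOT x2 XOR NOT x1))
≡ NOT (x3 AND x2) OR NOT x3 OR (NOT x2 XOR NOT x1)
≡ NOT (x3 AND x2) OR NOT x3 OR ((NOT x2 OR NOT x1) AND NOT (NOT x2 AND NOT x1))
≡ NOT x3 OR NOT x2 OR NOT x3 OR ((NOT x2 OR NOT x1) AND NOT (NOT x2 AND NOT x1))
≡ NOT x3 OR NOT x2 OR NOT x3 OR ((NOT x2 OR NOT x1) AND (NOT NOT x2 OR NOT NOT x1))
≡ NOT x3 OR NOT x2 OR NOT x3 OR ((NOT x2 OR NOT x1) AND (x2 OR NOT NOT x1))
≡ NOT x3 OR NOT x2 OR NOT x3 OR ((NOT x2 OR NOT x1) AND (x2 OR x1))
≡ (NOT x3 OR NOT x2 OR NOT x3 OR NOT x2 OR NOT x1) AND (NOT x3 OR NOT x2 OR NOT x3 OR x2 OR x1)
≡ NOT x3 OR NOT x2 OR NOT x1

NOT x3 OR NOT x2 OR NOT x1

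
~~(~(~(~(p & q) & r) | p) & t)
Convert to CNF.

r & ~p & t

~~(~(~(~(p & q) & r) | p) & t)
≡ ~(~(~(p & q) & r) | p) & t
≡ ~~(~(p & q) & r) & ~p & t
≡ ~(p & q) & r & ~p & t
≡ (~p | ~q) & r & ~p & t
≡ r & ~p & t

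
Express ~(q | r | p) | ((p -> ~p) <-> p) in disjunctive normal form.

~q & ~r & ~p

~(q | r | p) | ((p -> ~p) <-> p)
= ~(q | r | p) | (((p -> ~p) -> p) & (p -> (p -> ~p)))   [eliminate <->]
= ~(q | r | p) | ((~(p -> ~p) | p) & (p -> (p -> ~p)))   [eliminate ->]
= ~(q | r | p) | ((~(~p | ~p) | p) & (p -> (p -> ~p)))   [eliminate ->]
= ~(q | r | p) | ((~(~p | ~p) | p) & (~p | (p -> ~p)))   [eliminate ->]
= ~(q | r | p) | ((~(~p | ~p) | p) & (~p | ~p | ~p))   [eliminate ->]
= (~q & ~r & ~p) | ((~(~p | ~p) | p) & (~p | ~p | ~p))   [De Morgan]
= (~q & ~r & ~p) | (((~~p & ~~p) | p) & (~p | ~p | ~p))   [De Morgan]
= (~q & ~r & ~p) | (((p & ~~p) | p) & (~p | ~p | ~p))   [double negation]
= (~q & ~r & ~p) | (((p & p) | p) & (~p | ~p | ~p))   [double negation]
= (~q & ~r & ~p) | (p & p & ~p) | (p & p & ~p) | (p & p & ~p) | (p & ~p) | (p & ~p) | (p & ~p)   [distribute & over |]
= ~q & ~r & ~p   [simplify]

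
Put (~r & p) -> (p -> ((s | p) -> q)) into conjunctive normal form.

(~r & p) -> (p -> ((s | p) -> q))
⇔ ~(~r & p) | (p -> ((s | p) -> q))   — eliminate ->
⇔ ~(~r & p) | ~p | ((s | p) -> q)   — eliminate ->
⇔ ~(~r & p) | ~p | ~(s | p) | q   — eliminate ->
⇔ ~~r | ~p | ~p | ~(s | p) | q   — De Morgan
⇔ r | ~p | ~p | ~(s | p) | q   — double negation
⇔ r | ~p | ~p | (~s & ~p) | q   — De Morgan
⇔ (r | ~p | ~p | ~s | q) & (r | ~p | ~p | ~p | q)   — distribute | over &
⇔ r | ~p | q   — simplify

r | ~p | q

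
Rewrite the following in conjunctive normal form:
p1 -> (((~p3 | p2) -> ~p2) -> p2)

p1 -> (((~p3 | p2) -> ~p2) -> p2)
≡ ~p1 | (((~p3 | p2) -> ~p2) -> p2)   (eliminate ->)
≡ ~p1 | ~((~p3 | p2) -> ~p2) | p2   (eliminate ->)
≡ ~p1 | ~(~(~p3 | p2) | ~p2) | p2   (eliminate ->)
≡ ~p1 | (~~(~p3 | p2) & ~~p2) | p2   (De Morgan)
≡ ~p1 | ((~p3 | p2) & ~~p2) | p2   (double negation)
≡ ~p1 | ((~p3 | p2) & p2) | p2   (double negation)
≡ (~p1 | ~p3 | p2 | p2) & (~p1 | p2 | p2)   (distribute | over &)
≡ ~p1 | p2   (simplify)

~p1 | p2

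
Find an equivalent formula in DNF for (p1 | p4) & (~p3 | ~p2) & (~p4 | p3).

(p1 | p4) & (~p3 | ~p2) & (~p4 | p3)
⇔ (p1 & ~p3 & ~p4) | (p1 & ~p3 & p3) | (p1 & ~p2 & ~p4) | (p1 & ~p2 & p3) | (p4 & ~p3 & ~p4) | (p4 & ~p3 & p3) | (p4 & ~p2 & ~p4) | (p4 & ~p2 & p3)   [distribute & over |]
⇔ (p1 & ~p3 & ~p4) | (p1 & ~p2 & ~p4) | (p1 & ~p2 & p3) | (p4 & ~p2 & p3)   [simplify]

(p1 & ~p3 & ~p4) | (p1 & ~p2 & ~p4) | (p1 & ~p2 & p3) | (p4 & ~p2 & p3)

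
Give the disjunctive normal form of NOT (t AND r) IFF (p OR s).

(t AND r AND NOT p AND NOT s) OR (p AND NOT t) OR (p AND NOT r) OR (s AND NOT t) OR (s AND NOT r)

NOT (t AND r) IFF (p OR s)
≡ (NOT (t AND r) IMPLIES (p OR s)) AND ((p OR s) IMPLIES NOT (t AND r))   — eliminate IFF
≡ (NOT NOT (t AND r) OR p OR s) AND ((p OR s) IMPLIES NOT (t AND r))   — eliminate IMPLIES
≡ (NOT NOT (t AND r) OR p OR s) AND (NOT (p OR s) OR NOT (t AND r))   — eliminate IMPLIES
≡ ((t AND r) OR p OR s) AND (NOT (p OR s) OR NOT (t AND r))   — double negation
≡ ((t AND r) OR p OR s) AND ((NOT p AND NOT s) OR NOT (t AND r))   — De Morgan
≡ ((t AND r) OR p OR s) AND ((NOT p AND NOT s) OR NOT t OR NOT r)   — De Morgan
≡ (t AND r AND NOT p AND NOT s) OR (t AND r AND NOT t) OR (t AND r AND NOT r) OR (p AND NOT p AND NOT s) OR (p AND NOT t) OR (p AND NOT r) OR (s AND NOT p AND NOT s) OR (s AND NOT t) OR (s AND NOT r)   — distribute AND over OR
≡ (t AND r AND NOT p AND NOT s) OR (p AND NOT t) OR (p AND NOT r) OR (s AND NOT t) OR (s AND NOT r)   — simplify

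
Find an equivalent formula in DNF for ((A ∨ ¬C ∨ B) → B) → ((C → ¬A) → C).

(A ∧ ¬B) ∨ (¬C ∧ ¬B) ∨ C

((A ∨ ¬C ∨ B) → B) → ((C → ¬A) → C)
⇔ ¬((A ∨ ¬C ∨ B) → B) ∨ ((C → ¬A) → C)
⇔ ¬(¬(A ∨ ¬C ∨ B) ∨ B) ∨ ((C → ¬A) → C)
⇔ ¬(¬(A ∨ ¬C ∨ B) ∨ B) ∨ ¬(C → ¬A) ∨ C
⇔ ¬(¬(A ∨ ¬C ∨ B) ∨ B) ∨ ¬(¬C ∨ ¬A) ∨ C
⇔ (¬¬(A ∨ ¬C ∨ B) ∧ ¬B) ∨ ¬(¬C ∨ ¬A) ∨ C
⇔ ((A ∨ ¬C ∨ B) ∧ ¬B) ∨ ¬(¬C ∨ ¬A) ∨ C
⇔ ((A ∨ ¬C ∨ B) ∧ ¬B) ∨ (¬¬C ∧ ¬¬A) ∨ C
⇔ ((A ∨ ¬C ∨ B) ∧ ¬B) ∨ (C ∧ ¬¬A) ∨ C
⇔ ((A ∨ ¬C ∨ B) ∧ ¬B) ∨ (C ∧ A) ∨ C
⇔ (A ∧ ¬B) ∨ (¬C ∧ ¬B) ∨ (B ∧ ¬B) ∨ (C ∧ A) ∨ C
⇔ (A ∧ ¬B) ∨ (¬C ∧ ¬B) ∨ C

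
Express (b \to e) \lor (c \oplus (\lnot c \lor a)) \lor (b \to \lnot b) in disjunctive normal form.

\lnot b \lor e \lor (c \land \lnot a) \lor \lnot c

(b \to e) \lor (c \oplus (\lnot c \lor a)) \lor (b \to \lnot b)
≡ \lnot b \lor e \lor (c \oplus (\lnot c \lor a)) \lor (b \to \lnot b)   [eliminate \to]
≡ \lnot b \lor e \lor (c \land \lnot (\lnot c \lor a)) \lor (\lnot c \land (\lnot c \lor a)) \lor (b \to \lnot b)   [expand \oplus]
≡ \lnot b \lor e \lor (c \land \lnot (\lnot c \lor a)) \lor (\lnot c \land (\lnot c \lor a)) \lor \lnot b \lor \lnot b   [eliminate \to]
≡ \lnot b \lor e \lor (c \land \lnot \lnot c \land \lnot a) \lor (\lnot c \land (\lnot c \lor a)) \lor \lnot b \lor \lnot b   [De Morgan]
≡ \lnot b \lor e \lor (c \land c \land \lnot a) \lor (\lnot c \land (\lnot c \lor a)) \lor \lnot b \lor \lnot b   [double negation]
≡ \lnot b \lor e \lor (c \land c \land \lnot a) \lor (\lnot c \land \lnot c) \lor (\lnot c \land a) \lor \lnot b \lor \lnot b   [distribute \land over \lor]
≡ \lnot b \lor e \lor (c \land \lnot a) \lor \lnot c   [simplify]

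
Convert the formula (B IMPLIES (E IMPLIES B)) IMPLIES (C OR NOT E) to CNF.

(B OR C OR NOT E) AND (NOT B OR C OR NOT E)

(B IMPLIES (E IMPLIES B)) IMPLIES (C OR NOT E)
≡ NOT (B IMPLIES (E IMPLIES B)) OR C OR NOT E   [eliminate IMPLIES]
≡ NOT (NOT B OR (E IMPLIES B)) OR C OR NOT E   [eliminate IMPLIES]
≡ NOT (NOT B OR NOT E OR B) OR C OR NOT E   [eliminate IMPLIES]
≡ (NOT NOT B AND NOT NOT E AND NOT B) OR C OR NOT E   [De Morgan]
≡ (B AND NOT NOT E AND NOT B) OR C OR NOT E   [double negation]
≡ (B AND E AND NOT B) OR C OR NOT E   [double negation]
≡ (B OR C OR NOT E) AND (E OR C OR NOT E) AND (NOT B OR C OR NOT E)   [distribute OR over AND]
≡ (B OR C OR NOT E) AND (NOT B OR C OR NOT E)   [simplify]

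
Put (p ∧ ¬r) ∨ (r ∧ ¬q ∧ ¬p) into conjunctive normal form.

(p ∧ ¬r) ∨ (r ∧ ¬q ∧ ¬p)
≡ (p ∨ r) ∧ (p ∨ ¬q) ∧ (p ∨ ¬p) ∧ (¬r ∨ r) ∧ (¬r ∨ ¬q) ∧ (¬r ∨ ¬p)   [distribute ∨ over ∧]
≡ (p ∨ r) ∧ (p ∨ ¬q) ∧ (¬r ∨ ¬q) ∧ (¬r ∨ ¬p)   [simplify]

(p ∨ r) ∧ (p ∨ ¬q) ∧ (¬r ∨ ¬q) ∧ (¬r ∨ ¬p)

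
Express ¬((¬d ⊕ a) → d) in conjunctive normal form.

¬((¬d ⊕ a) → d)
⇔ ¬(¬(¬d ⊕ a) ∨ d)   [eliminate →]
⇔ ¬(¬((¬d ∨ a) ∧ ¬(¬d ∧ a)) ∨ d)   [expand ⊕]
⇔ ¬¬((¬d ∨ a) ∧ ¬(¬d ∧ a)) ∧ ¬d   [De Morgan]
⇔ (¬d ∨ a) ∧ ¬(¬d ∧ a) ∧ ¬d   [double negation]
⇔ (¬d ∨ a) ∧ (¬¬d ∨ ¬a) ∧ ¬d   [De Morgan]
⇔ (¬d ∨ a) ∧ (d ∨ ¬a) ∧ ¬d   [double negation]
⇔ (d ∨ ¬a) ∧ ¬d   [simplify]

(d ∨ ¬a) ∧ ¬d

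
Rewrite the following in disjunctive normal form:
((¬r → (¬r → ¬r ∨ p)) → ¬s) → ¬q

((¬r → (¬r → ¬r ∨ p)) → ¬s) → ¬q
≡ ¬((¬r → (¬r → ¬r ∨ p)) → ¬s) ∨ ¬q   [eliminate →]
≡ ¬(¬(¬r → (¬r → ¬r ∨ p)) ∨ ¬s) ∨ ¬q   [eliminate →]
≡ ¬(¬(¬¬r ∨ (¬r → ¬r ∨ p)) ∨ ¬s) ∨ ¬q   [eliminate →]
≡ ¬(¬(¬¬r ∨ ¬¬r ∨ ¬r ∨ p) ∨ ¬s) ∨ ¬q   [eliminate →]
≡ ¬¬(¬¬r ∨ ¬¬r ∨ ¬r ∨ p) ∧ ¬¬s ∨ ¬q   [De Morgan]
≡ (¬¬r ∨ ¬¬r ∨ ¬r ∨ p) ∧ ¬¬s ∨ ¬q   [double negation]
≡ (r ∨ ¬¬r ∨ ¬r ∨ p) ∧ ¬¬s ∨ ¬q   [double negation]
≡ (r ∨ r ∨ ¬r ∨ p) ∧ ¬¬s ∨ ¬q   [double negation]
≡ (r ∨ r ∨ ¬r ∨ p) ∧ s ∨ ¬q   [double negation]
≡ r ∧ s ∨ r ∧ s ∨ ¬r ∧ s ∨ p ∧ s ∨ ¬q   [distribute ∧ over ∨]
≡ r ∧ s ∨ ¬r ∧ s ∨ p ∧ s ∨ ¬q   [simplify]

r ∧ s ∨ ¬r ∧ s ∨ p ∧ s ∨ ¬q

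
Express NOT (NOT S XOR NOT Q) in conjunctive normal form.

(S OR NOT Q) AND (Q OR NOT S)

NOT (NOT S XOR NOT Q)
≡ NOT ((NOT S OR NOT Q) AND NOT (NOT S AND NOT Q))   — expand XOR
≡ NOT (NOT S OR NOT Q) OR NOT NOT (NOT S AND NOT Q)   — De Morgan
≡ (NOT NOT S AND NOT NOT Q) OR NOT NOT (NOT S AND NOT Q)   — De Morgan
≡ (S AND NOT NOT Q) OR NOT NOT (NOT S AND NOT Q)   — double negation
≡ (S AND Q) OR NOT NOT (NOT S AND NOT Q)   — double negation
≡ (S AND Q) OR (NOT S AND NOT Q)   — double negation
≡ (S OR NOT S) AND (S OR NOT Q) AND (Q OR NOT S) AND (Q OR NOT Q)   — distribute OR over AND
≡ (S OR NOT Q) AND (Q OR NOT S)   — simplify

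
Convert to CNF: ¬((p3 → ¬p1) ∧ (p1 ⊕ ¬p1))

(p3 ∨ ¬p1) ∧ p1

¬((p3 → ¬p1) ∧ (p1 ⊕ ¬p1))
≡ ¬((¬p3 ∨ ¬p1) ∧ (p1 ⊕ ¬p1))   [eliminate →]
≡ ¬((¬p3 ∨ ¬p1) ∧ (p1 ∨ ¬p1) ∧ ¬(p1 ∧ ¬p1))   [expand ⊕]
≡ ¬(¬p3 ∨ ¬p1) ∨ ¬(p1 ∨ ¬p1) ∨ ¬¬(p1 ∧ ¬p1)   [De Morgan]
≡ ¬¬p3 ∧ ¬¬p1 ∨ ¬(p1 ∨ ¬p1) ∨ ¬¬(p1 ∧ ¬p1)   [De Morgan]
≡ p3 ∧ ¬¬p1 ∨ ¬(p1 ∨ ¬p1) ∨ ¬¬(p1 ∧ ¬p1)   [double negation]
≡ p3 ∧ p1 ∨ ¬(p1 ∨ ¬p1) ∨ ¬¬(p1 ∧ ¬p1)   [double negation]
≡ p3 ∧ p1 ∨ ¬p1 ∧ ¬¬p1 ∨ ¬¬(p1 ∧ ¬p1)   [De Morgan]
≡ p3 ∧ p1 ∨ ¬p1 ∧ p1 ∨ ¬¬(p1 ∧ ¬p1)   [double negation]
≡ p3 ∧ p1 ∨ ¬p1 ∧ p1 ∨ p1 ∧ ¬p1   [double negation]
≡ (p3 ∨ ¬p1 ∨ p1) ∧ (p3 ∨ ¬p1 ∨ ¬p1) ∧ (p3 ∨ p1 ∨ p1) ∧ (p3 ∨ p1 ∨ ¬p1) ∧ (p1 ∨ ¬p1 ∨ p1) ∧ (p1 ∨ ¬p1 ∨ ¬p1) ∧ (p1 ∨ p1 ∨ p1) ∧ (p1 ∨ p1 ∨ ¬p1)   [distribute ∨ over ∧]
≡ (p3 ∨ ¬p1) ∧ p1   [simplify]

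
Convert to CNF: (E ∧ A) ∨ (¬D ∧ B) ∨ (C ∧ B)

(E ∨ ¬D ∨ C) ∧ (E ∨ B) ∧ (A ∨ ¬D ∨ C) ∧ (A ∨ B)

(E ∧ A) ∨ (¬D ∧ B) ∨ (C ∧ B)
≡ (E ∨ ¬D ∨ C) ∧ (E ∨ ¬D ∨ B) ∧ (E ∨ B ∨ C) ∧ (E ∨ B ∨ B) ∧ (A ∨ ¬D ∨ C) ∧ (A ∨ ¬D ∨ B) ∧ (A ∨ B ∨ C) ∧ (A ∨ B ∨ B)   — distribute ∨ over ∧
≡ (E ∨ ¬D ∨ C) ∧ (E ∨ B) ∧ (A ∨ ¬D ∨ C) ∧ (A ∨ B)   — simplify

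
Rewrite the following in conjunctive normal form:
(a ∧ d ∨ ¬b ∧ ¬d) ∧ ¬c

(a ∧ d ∨ ¬b ∧ ¬d) ∧ ¬c
= (a ∨ ¬b) ∧ (a ∨ ¬d) ∧ (d ∨ ¬b) ∧ (d ∨ ¬d) ∧ ¬c   — distribute ∨ over ∧
= (a ∨ ¬b) ∧ (a ∨ ¬d) ∧ (d ∨ ¬b) ∧ ¬c   — simplify

(a ∨ ¬b) ∧ (a ∨ ¬d) ∧ (d ∨ ¬b) ∧ ¬c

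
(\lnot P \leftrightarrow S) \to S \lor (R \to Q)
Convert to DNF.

(\lnot P \leftrightarrow S) \to S \lor (R \to Q)
≡ \lnot (\lnot P \leftrightarrow S) \lor S \lor (R \to Q)   [eliminate \to]
≡ \lnot ((\lnot P \to S) \land (S \to \lnot P)) \lor S \lor (R \to Q)   [eliminate \leftrightarrow]
≡ \lnot ((\lnot \lnot P \lor S) \land (S \to \lnot P)) \lor S \lor (R \to Q)   [eliminate \to]
≡ \lnot ((\lnot \lnot P \lor S) \land (\lnot S \lor \lnot P)) \lor S \lor (R \to Q)   [eliminate \to]
≡ \lnot ((\lnot \lnot P \lor S) \land (\lnot S \lor \lnot P)) \lor S \lor \lnot R \lor Q   [eliminate \to]
≡ \lnot (\lnot \lnot P \lor S) \lor \lnot (\lnot S \lor \lnot P) \lor S \lor \lnot R \lor Q   [De Morgan]
≡ \lnot \lnot \lnot P \land \lnot S \lor \lnot (\lnot S \lor \lnot P) \lor S \lor \lnot R \lor Q   [De Morgan]
≡ \lnot P \land \lnot S \lor \lnot (\lnot S \lor \lnot P) \lor S \lor \lnot R \lor Q   [double negation]
≡ \lnot P \land \lnot S \lor \lnot \lnot S \land \lnot \lnot P \lor S \lor \lnot R \lor Q   [De Morgan]
≡ \lnot P \land \lnot S \lor S \land \lnot \lnot P \lor S \lor \lnot R \lor Q   [double negation]
≡ \lnot P \land \lnot S \lor S \land P \lor S \lor \lnot R \lor Q   [double negation]
≡ \lnot P \land \lnot S \lor S \lor \lnot R \lor Q   [simplify]

\lnot P \land \lnot S \lor S \lor \lnot R \lor Q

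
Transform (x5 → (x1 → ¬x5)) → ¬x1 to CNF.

(x5 → (x1 → ¬x5)) → ¬x1
⇔ ¬(x5 → (x1 → ¬x5)) ∨ ¬x1   — eliminate →
⇔ ¬(¬x5 ∨ (x1 → ¬x5)) ∨ ¬x1   — eliminate →
⇔ ¬(¬x5 ∨ ¬x1 ∨ ¬x5) ∨ ¬x1   — eliminate →
⇔ (¬¬x5 ∧ ¬¬x1 ∧ ¬¬x5) ∨ ¬x1   — De Morgan
⇔ (x5 ∧ ¬¬x1 ∧ ¬¬x5) ∨ ¬x1   — double negation
⇔ (x5 ∧ x1 ∧ ¬¬x5) ∨ ¬x1   — double negation
⇔ (x5 ∧ x1 ∧ x5) ∨ ¬x1   — double negation
⇔ (x5 ∨ ¬x1) ∧ (x1 ∨ ¬x1) ∧ (x5 ∨ ¬x1)   — distribute ∨ over ∧
⇔ x5 ∨ ¬x1   — simplify

x5 ∨ ¬x1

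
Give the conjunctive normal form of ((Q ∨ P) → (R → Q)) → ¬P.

((Q ∨ P) → (R → Q)) → ¬P
≡ ¬((Q ∨ P) → (R → Q)) ∨ ¬P   (eliminate →)
≡ ¬(¬(Q ∨ P) ∨ (R → Q)) ∨ ¬P   (eliminate →)
≡ ¬(¬(Q ∨ P) ∨ ¬R ∨ Q) ∨ ¬P   (eliminate →)
≡ (¬¬(Q ∨ P) ∧ ¬¬R ∧ ¬Q) ∨ ¬P   (De Morgan)
≡ ((Q ∨ P) ∧ ¬¬R ∧ ¬Q) ∨ ¬P   (double negation)
≡ ((Q ∨ P) ∧ R ∧ ¬Q) ∨ ¬P   (double negation)
≡ (Q ∨ P ∨ ¬P) ∧ (R ∨ ¬P) ∧ (¬Q ∨ ¬P)   (distribute ∨ over ∧)
≡ (R ∨ ¬P) ∧ (¬Q ∨ ¬P)   (simplify)

(R ∨ ¬P) ∧ (¬Q ∨ ¬P)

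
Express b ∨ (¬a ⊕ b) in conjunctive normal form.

b ∨ (¬a ⊕ b)
≡ b ∨ ((¬a ∨ b) ∧ ¬(¬a ∧ b))   — expand ⊕
≡ b ∨ ((¬a ∨ b) ∧ (¬¬a ∨ ¬b))   — De Morgan
≡ b ∨ ((¬a ∨ b) ∧ (a ∨ ¬b))   — double negation
≡ (b ∨ ¬a ∨ b) ∧ (b ∨ a ∨ ¬b)   — distribute ∨ over ∧
≡ b ∨ ¬a   — simplify

b ∨ ¬a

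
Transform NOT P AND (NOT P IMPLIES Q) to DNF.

NOT P AND (NOT P IMPLIES Q)
⇔ NOT P AND (NOT NOT P OR Q)   (eliminate IMPLIES)
⇔ NOT P AND (P OR Q)   (double negation)
⇔ (NOT P AND P) OR (NOT P AND Q)   (distribute AND over OR)
⇔ NOT P AND Q   (simplify)

NOT P AND Q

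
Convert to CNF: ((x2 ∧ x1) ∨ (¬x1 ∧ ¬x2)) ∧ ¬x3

(x2 ∨ ¬x1) ∧ (x1 ∨ ¬x2) ∧ ¬x3

((x2 ∧ x1) ∨ (¬x1 ∧ ¬x2)) ∧ ¬x3
= (x2 ∨ ¬x1) ∧ (x2 ∨ ¬x2) ∧ (x1 ∨ ¬x1) ∧ (x1 ∨ ¬x2) ∧ ¬x3   [distribute ∨ over ∧]
= (x2 ∨ ¬x1) ∧ (x1 ∨ ¬x2) ∧ ¬x3   [simplify]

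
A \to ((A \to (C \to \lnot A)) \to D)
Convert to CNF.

A \to ((A \to (C \to \lnot A)) \to D)
≡ \lnot A \lor ((A \to (C \to \lnot A)) \to D)
≡ \lnot A \lor \lnot (A \to (C \to \lnot A)) \lor D
≡ \lnot A \lor \lnot (\lnot A \lor (C \to \lnot A)) \lor D
≡ \lnot A \lor \lnot (\lnot A \lor \lnot C \lor \lnot A) \lor D
≡ \lnot A \lor (\lnot \lnot A \land \lnot \lnot C \land \lnot \lnot A) \lor D
≡ \lnot A \lor (A \land \lnot \lnot C \land \lnot \lnot A) \lor D
≡ \lnot A \lor (A \land C \land \lnot \lnot A) \lor D
≡ \lnot A \lor (A \land C \land A) \lor D
≡ (\lnot A \lor A \lor D) \land (\lnot A \lor C \lor D) \land (\lnot A \lor A \lor D)
≡ \lnot A \lor C \lor D

\lnot A \lor C \lor D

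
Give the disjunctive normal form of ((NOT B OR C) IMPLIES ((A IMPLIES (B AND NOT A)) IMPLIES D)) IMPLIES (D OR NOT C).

((NOT B OR C) IMPLIES ((A IMPLIES (B AND NOT A)) IMPLIES D)) IMPLIES (D OR NOT C)
≡ NOT ((NOT B OR C) IMPLIES ((A IMPLIES (B AND NOT A)) IMPLIES D)) OR D OR NOT C   — eliminate IMPLIES
≡ NOT (NOT (NOT B OR C) OR ((A IMPLIES (B AND NOT A)) IMPLIES D)) OR D OR NOT C   — eliminate IMPLIES
≡ NOT (NOT (NOT B OR C) OR NOT (A IMPLIES (B AND NOT A)) OR D) OR D OR NOT C   — eliminate IMPLIES
≡ NOT (NOT (NOT B OR C) OR NOT (NOT A OR (B AND NOT A)) OR D) OR D OR NOT C   — eliminate IMPLIES
≡ (NOT NOT (NOT B OR C) AND NOT NOT (NOT A OR (B AND NOT A)) AND NOT D) OR D OR NOT C   — De Morgan
≡ ((NOT B OR C) AND NOT NOT (NOT A OR (B AND NOT A)) AND NOT D) OR D OR NOT C   — double negation
≡ ((NOT B OR C) AND (NOT A OR (B AND NOT A)) AND NOT D) OR D OR NOT C   — double negation
≡ (NOT B AND NOT A AND NOT D) OR (NOT B AND B AND NOT A AND NOT D) OR (C AND NOT A AND NOT D) OR (C AND B AND NOT A AND NOT D) OR D OR NOT C   — distribute AND over OR
≡ (NOT B AND NOT A AND NOT D) OR (C AND NOT A AND NOT D) OR D OR NOT C   — simplify

(NOT B AND NOT A AND NOT D) OR (C AND NOT A AND NOT D) OR D OR NOT C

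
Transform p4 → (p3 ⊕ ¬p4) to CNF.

¬p4 ∨ p3

p4 → (p3 ⊕ ¬p4)
= ¬p4 ∨ (p3 ⊕ ¬p4)   [eliminate →]
= ¬p4 ∨ ((p3 ∨ ¬p4) ∧ ¬(p3 ∧ ¬p4))   [expand ⊕]
= ¬p4 ∨ ((p3 ∨ ¬p4) ∧ (¬p3 ∨ ¬¬p4))   [De Morgan]
= ¬p4 ∨ ((p3 ∨ ¬p4) ∧ (¬p3 ∨ p4))   [double negation]
= (¬p4 ∨ p3 ∨ ¬p4) ∧ (¬p4 ∨ ¬p3 ∨ p4)   [distribute ∨ over ∧]
= ¬p4 ∨ p3   [simplify]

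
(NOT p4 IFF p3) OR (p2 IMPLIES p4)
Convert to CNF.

p4 OR p3 OR NOT p2

(NOT p4 IFF p3) OR (p2 IMPLIES p4)
= ((NOT p4 IMPLIES p3) AND (p3 IMPLIES NOT p4)) OR (p2 IMPLIES p4)   — eliminate IFF
= ((NOT NOT p4 OR p3) AND (p3 IMPLIES NOT p4)) OR (p2 IMPLIES p4)   — eliminate IMPLIES
= ((NOT NOT p4 OR p3) AND (NOT p3 OR NOT p4)) OR (p2 IMPLIES p4)   — eliminate IMPLIES
= ((NOT NOT p4 OR p3) AND (NOT p3 OR NOT p4)) OR NOT p2 OR p4   — eliminate IMPLIES
= ((p4 OR p3) AND (NOT p3 OR NOT p4)) OR NOT p2 OR p4   — double negation
= (p4 OR p3 OR NOT p2 OR p4) AND (NOT p3 OR NOT p4 OR NOT p2 OR p4)   — distribute OR over AND
= p4 OR p3 OR NOT p2   — simplify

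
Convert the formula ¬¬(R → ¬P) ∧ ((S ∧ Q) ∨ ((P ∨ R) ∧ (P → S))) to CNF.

(¬R ∨ ¬P) ∧ (S ∨ P ∨ R) ∧ (S ∨ ¬P) ∧ (Q ∨ P ∨ R)

¬¬(R → ¬P) ∧ ((S ∧ Q) ∨ ((P ∨ R) ∧ (P → S)))
⇔ ¬¬(¬R ∨ ¬P) ∧ ((S ∧ Q) ∨ ((P ∨ R) ∧ (P → S)))   — eliminate →
⇔ ¬¬(¬R ∨ ¬P) ∧ ((S ∧ Q) ∨ ((P ∨ R) ∧ (¬P ∨ S)))   — eliminate →
⇔ (¬R ∨ ¬P) ∧ ((S ∧ Q) ∨ ((P ∨ R) ∧ (¬P ∨ S)))   — double negation
⇔ (¬R ∨ ¬P) ∧ (S ∨ P ∨ R) ∧ (S ∨ ¬P ∨ S) ∧ (Q ∨ P ∨ R) ∧ (Q ∨ ¬P ∨ S)   — distribute ∨ over ∧
⇔ (¬R ∨ ¬P) ∧ (S ∨ P ∨ R) ∧ (S ∨ ¬P) ∧ (Q ∨ P ∨ R)   — simplify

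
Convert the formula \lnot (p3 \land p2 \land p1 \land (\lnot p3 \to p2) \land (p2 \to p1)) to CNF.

\lnot p3 \lor \lnot p2 \lor \lnot p1

\lnot (p3 \land p2 \land p1 \land (\lnot p3 \to p2) \land (p2 \to p1))
≡ \lnot (p3 \land p2 \land p1 \land (\lnot \lnot p3 \lor p2) \land (p2 \to p1))   [eliminate \to]
≡ \lnot (p3 \land p2 \land p1 \land (\lnot \lnot p3 \lor p2) \land (\lnot p2 \lor p1))   [eliminate \to]
≡ \lnot p3 \lor \lnot p2 \lor \lnot p1 \lor \lnot (\lnot \lnot p3 \lor p2) \lor \lnot (\lnot p2 \lor p1)   [De Morgan]
≡ \lnot p3 \lor \lnot p2 \lor \lnot p1 \lor (\lnot \lnot \lnot p3 \land \lnot p2) \lor \lnot (\lnot p2 \lor p1)   [De Morgan]
≡ \lnot p3 \lor \lnot p2 \lor \lnot p1 \lor (\lnot p3 \land \lnot p2) \lor \lnot (\lnot p2 \lor p1)   [double negation]
≡ \lnot p3 \lor \lnot p2 \lor \lnot p1 \lor (\lnot p3 \land \lnot p2) \lor (\lnot \lnot p2 \land \lnot p1)   [De Morgan]
≡ \lnot p3 \lor \lnot p2 \lor \lnot p1 \lor (\lnot p3 \land \lnot p2) \lor (p2 \land \lnot p1)   [double negation]
≡ (\lnot p3 \lor \lnot p2 \lor \lnot p1 \lor \lnot p3 \lor p2) \land (\lnot p3 \lor \lnot p2 \lor \lnot p1 \lor \lnot p3 \lor \lnot p1) \land (\lnot p3 \lor \lnot p2 \lor \lnot p1 \lor \lnot p2 \lor p2) \land (\lnot p3 \lor \lnot p2 \lor \lnot p1 \lor \lnot p2 \lor \lnot p1)   [distribute \lor over \land]
≡ \lnot p3 \lor \lnot p2 \lor \lnot p1   [simplify]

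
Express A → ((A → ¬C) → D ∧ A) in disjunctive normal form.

A → ((A → ¬C) → D ∧ A)
⇔ ¬A ∨ ((A → ¬C) → D ∧ A)
⇔ ¬A ∨ ¬(A → ¬C) ∨ D ∧ A
⇔ ¬A ∨ ¬(¬A ∨ ¬C) ∨ D ∧ A
⇔ ¬A ∨ ¬¬A ∧ ¬¬C ∨ D ∧ A
⇔ ¬A ∨ A ∧ ¬¬C ∨ D ∧ A
⇔ ¬A ∨ A ∧ C ∨ D ∧ A

¬A ∨ A ∧ C ∨ D ∧ A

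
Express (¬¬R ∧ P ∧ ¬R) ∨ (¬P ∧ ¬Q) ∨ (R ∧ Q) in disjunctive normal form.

(¬¬R ∧ P ∧ ¬R) ∨ (¬P ∧ ¬Q) ∨ (R ∧ Q)
⇔ (R ∧ P ∧ ¬R) ∨ (¬P ∧ ¬Q) ∨ (R ∧ Q)
⇔ (¬P ∧ ¬Q) ∨ (R ∧ Q)

(¬P ∧ ¬Q) ∨ (R ∧ Q)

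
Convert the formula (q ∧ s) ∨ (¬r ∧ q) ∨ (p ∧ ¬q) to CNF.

(q ∨ p) ∧ (s ∨ ¬r ∨ p) ∧ (s ∨ ¬r ∨ ¬q)

(q ∧ s) ∨ (¬r ∧ q) ∨ (p ∧ ¬q)
≡ (q ∨ ¬r ∨ p) ∧ (q ∨ ¬r ∨ ¬q) ∧ (q ∨ q ∨ p) ∧ (q ∨ q ∨ ¬q) ∧ (s ∨ ¬r ∨ p) ∧ (s ∨ ¬r ∨ ¬q) ∧ (s ∨ q ∨ p) ∧ (s ∨ q ∨ ¬q)   — distribute ∨ over ∧
≡ (q ∨ p) ∧ (s ∨ ¬r ∨ p) ∧ (s ∨ ¬r ∨ ¬q)   — simplify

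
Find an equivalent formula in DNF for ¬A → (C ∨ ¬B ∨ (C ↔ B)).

A ∨ C ∨ ¬B

¬A → (C ∨ ¬B ∨ (C ↔ B))
≡ ¬¬A ∨ C ∨ ¬B ∨ (C ↔ B)   [eliminate →]
≡ ¬¬A ∨ C ∨ ¬B ∨ ((C → B) ∧ (B → C))   [eliminate ↔]
≡ ¬¬A ∨ C ∨ ¬B ∨ ((¬C ∨ B) ∧ (B → C))   [eliminate →]
≡ ¬¬A ∨ C ∨ ¬B ∨ ((¬C ∨ B) ∧ (¬B ∨ C))   [eliminate →]
≡ A ∨ C ∨ ¬B ∨ ((¬C ∨ B) ∧ (¬B ∨ C))   [double negation]
≡ A ∨ C ∨ ¬B ∨ (¬C ∧ ¬B) ∨ (¬C ∧ C) ∨ (B ∧ ¬B) ∨ (B ∧ C)   [distribute ∧ over ∨]
≡ A ∨ C ∨ ¬B   [simplify]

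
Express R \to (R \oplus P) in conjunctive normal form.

\lnot R \lor \lnot P

R \to (R \oplus P)
⇔ \lnot R \lor (R \oplus P)   (eliminate \to)
⇔ \lnot R \lor ((R \lor P) \land \lnot (R \land P))   (expand \oplus)
⇔ \lnot R \lor ((R \lor P) \land (\lnot R \lor \lnot P))   (De Morgan)
⇔ (\lnot R \lor R \lor P) \land (\lnot R \lor \lnot R \lor \lnot P)   (distribute \lor over \land)
⇔ \lnot R \lor \lnot P   (simplify)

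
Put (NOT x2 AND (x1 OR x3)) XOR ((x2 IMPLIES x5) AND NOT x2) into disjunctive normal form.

NOT x1 AND NOT x3 AND NOT x2

(NOT x2 AND (x1 OR x3)) XOR ((x2 IMPLIES x5) AND NOT x2)
= (NOT x2 AND (x1 OR x3) AND NOT ((x2 IMPLIES x5) AND NOT x2)) OR (NOT (NOT x2 AND (x1 OR x3)) AND (x2 IMPLIES x5) AND NOT x2)   — expand XOR
= (NOT x2 AND (x1 OR x3) AND NOT ((NOT x2 OR x5) AND NOT x2)) OR (NOT (NOT x2 AND (x1 OR x3)) AND (x2 IMPLIES x5) AND NOT x2)   — eliminate IMPLIES
= (NOT x2 AND (x1 OR x3) AND NOT ((NOT x2 OR x5) AND NOT x2)) OR (NOT (NOT x2 AND (x1 OR x3)) AND (NOT x2 OR x5) AND NOT x2)   — eliminate IMPLIES
= (NOT x2 AND (x1 OR x3) AND (NOT (NOT x2 OR x5) OR NOT NOT x2)) OR (NOT (NOT x2 AND (x1 OR x3)) AND (NOT x2 OR x5) AND NOT x2)   — De Morgan
= (NOT x2 AND (x1 OR x3) AND ((NOT NOT x2 AND NOT x5) OR NOT NOT x2)) OR (NOT (NOT x2 AND (x1 OR x3)) AND (NOT x2 OR x5) AND NOT x2)   — De Morgan
= (NOT x2 AND (x1 OR x3) AND ((x2 AND NOT x5) OR NOT NOT x2)) OR (NOT (NOT x2 AND (x1 OR x3)) AND (NOT x2 OR x5) AND NOT x2)   — double negation
= (NOT x2 AND (x1 OR x3) AND ((x2 AND NOT x5) OR x2)) OR (NOT (NOT x2 AND (x1 OR x3)) AND (NOT x2 OR x5) AND NOT x2)   — double negation
= (NOT x2 AND (x1 OR x3) AND ((x2 AND NOT x5) OR x2)) OR ((NOT NOT x2 OR NOT (x1 OR x3)) AND (NOT x2 OR x5) AND NOT x2)   — De Morgan
= (NOT x2 AND (x1 OR x3) AND ((x2 AND NOT x5) OR x2)) OR ((x2 OR NOT (x1 OR x3)) AND (NOT x2 OR x5) AND NOT x2)   — double negation
= (NOT x2 AND (x1 OR x3) AND ((x2 AND NOT x5) OR x2)) OR ((x2 OR (NOT x1 AND NOT x3)) AND (NOT x2 OR x5) AND NOT x2)   — De Morgan
= (NOT x2 AND x1 AND x2 AND NOT x5) OR (NOT x2 AND x1 AND x2) OR (NOT x2 AND x3 AND x2 AND NOT x5) OR (NOT x2 AND x3 AND x2) OR (x2 AND NOT x2 AND NOT x2) OR (x2 AND x5 AND NOT x2) OR (NOT x1 AND NOT x3 AND NOT x2 AND NOT x2) OR (NOT x1 AND NOT x3 AND x5 AND NOT x2)   — distribute AND over OR
= NOT x1 AND NOT x3 AND NOT x2   — simplify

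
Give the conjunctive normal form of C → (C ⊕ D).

¬C ∨ ¬D

C → (C ⊕ D)
≡ ¬C ∨ (C ⊕ D)   — eliminate →
≡ ¬C ∨ ((C ∨ D) ∧ ¬(C ∧ D))   — expand ⊕
≡ ¬C ∨ ((C ∨ D) ∧ (¬C ∨ ¬D))   — De Morgan
≡ (¬C ∨ C ∨ D) ∧ (¬C ∨ ¬C ∨ ¬D)   — distribute ∨ over ∧
≡ ¬C ∨ ¬D   — simplify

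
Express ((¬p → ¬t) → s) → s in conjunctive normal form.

p ∨ ¬t ∨ s

((¬p → ¬t) → s) → s
= ¬((¬p → ¬t) → s) ∨ s   — eliminate →
= ¬(¬(¬p → ¬t) ∨ s) ∨ s   — eliminate →
= ¬(¬(¬¬p ∨ ¬t) ∨ s) ∨ s   — eliminate →
= (¬¬(¬¬p ∨ ¬t) ∧ ¬s) ∨ s   — De Morgan
= ((¬¬p ∨ ¬t) ∧ ¬s) ∨ s   — double negation
= ((p ∨ ¬t) ∧ ¬s) ∨ s   — double negation
= (p ∨ ¬t ∨ s) ∧ (¬s ∨ s)   — distribute ∨ over ∧
= p ∨ ¬t ∨ s   — simplify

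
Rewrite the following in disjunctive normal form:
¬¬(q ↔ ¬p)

¬¬(q ↔ ¬p)
≡ ¬¬((q → ¬p) ∧ (¬p → q))   [eliminate ↔]
≡ ¬¬((¬q ∨ ¬p) ∧ (¬p → q))   [eliminate →]
≡ ¬¬((¬q ∨ ¬p) ∧ (¬¬p ∨ q))   [eliminate →]
≡ (¬q ∨ ¬p) ∧ (¬¬p ∨ q)   [double negation]
≡ (¬q ∨ ¬p) ∧ (p ∨ q)   [double negation]
≡ ¬q ∧ p ∨ ¬q ∧ q ∨ ¬p ∧ p ∨ ¬p ∧ q   [distribute ∧ over ∨]
≡ ¬q ∧ p ∨ ¬p ∧ q   [simplify]

¬q ∧ p ∨ ¬p ∧ q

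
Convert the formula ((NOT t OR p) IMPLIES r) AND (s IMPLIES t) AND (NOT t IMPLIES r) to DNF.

(t AND NOT p) OR (r AND NOT s) OR (r AND t)

((NOT t OR p) IMPLIES r) AND (s IMPLIES t) AND (NOT t IMPLIES r)
≡ (NOT (NOT t OR p) OR r) AND (s IMPLIES t) AND (NOT t IMPLIES r)   [eliminate IMPLIES]
≡ (NOT (NOT t OR p) OR r) AND (NOT s OR t) AND (NOT t IMPLIES r)   [eliminate IMPLIES]
≡ (NOT (NOT t OR p) OR r) AND (NOT s OR t) AND (NOT NOT t OR r)   [eliminate IMPLIES]
≡ ((NOT NOT t AND NOT p) OR r) AND (NOT s OR t) AND (NOT NOT t OR r)   [De Morgan]
≡ ((t AND NOT p) OR r) AND (NOT s OR t) AND (NOT NOT t OR r)   [double negation]
≡ ((t AND NOT p) OR r) AND (NOT s OR t) AND (t OR r)   [double negation]
≡ (t AND NOT p AND NOT s AND t) OR (t AND NOT p AND NOT s AND r) OR (t AND NOT p AND t AND t) OR (t AND NOT p AND t AND r) OR (r AND NOT s AND t) OR (r AND NOT s AND r) OR (r AND t AND t) OR (r AND t AND r)   [distribute AND over OR]
≡ (t AND NOT p) OR (r AND NOT s) OR (r AND t)   [simplify]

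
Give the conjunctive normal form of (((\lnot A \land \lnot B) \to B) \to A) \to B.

(A \lor B) \land (\lnot A \lor B)

(((\lnot A \land \lnot B) \to B) \to A) \to B
≡ \lnot (((\lnot A \land \lnot B) \to B) \to A) \lor B
≡ \lnot (\lnot ((\lnot A \land \lnot B) \to B) \lor A) \lor B
≡ \lnot (\lnot (\lnot (\lnot A \land \lnot B) \lor B) \lor A) \lor B
≡ (\lnot \lnot (\lnot (\lnot A \land \lnot B) \lor B) \land \lnot A) \lor B
≡ ((\lnot (\lnot A \land \lnot B) \lor B) \land \lnot A) \lor B
≡ ((\lnot \lnot A \lor \lnot \lnot B \lor B) \land \lnot A) \lor B
≡ ((A \lor \lnot \lnot B \lor B) \land \lnot A) \lor B
≡ ((A \lor B \lor B) \land \lnot A) \lor B
≡ (A \lor B \lor B \lor B) \land (\lnot A \lor B)
≡ (A \lor B) \land (\lnot A \lor B)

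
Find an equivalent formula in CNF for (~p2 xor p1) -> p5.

(~p2 xor p1) -> p5
= ~(~p2 xor p1) | p5   (eliminate ->)
= ~((~p2 | p1) & ~(~p2 & p1)) | p5   (expand xor)
= ~(~p2 | p1) | ~~(~p2 & p1) | p5   (De Morgan)
= (~~p2 & ~p1) | ~~(~p2 & p1) | p5   (De Morgan)
= (p2 & ~p1) | ~~(~p2 & p1) | p5   (double negation)
= (p2 & ~p1) | (~p2 & p1) | p5   (double negation)
= (p2 | ~p2 | p5) & (p2 | p1 | p5) & (~p1 | ~p2 | p5) & (~p1 | p1 | p5)   (distribute | over &)
= (p2 | p1 | p5) & (~p1 | ~p2 | p5)   (simplify)

(p2 | p1 | p5) & (~p1 | ~p2 | p5)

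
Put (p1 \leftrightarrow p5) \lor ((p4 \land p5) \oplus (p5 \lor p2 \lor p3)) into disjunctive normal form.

(p1 \leftrightarrow p5) \lor ((p4 \land p5) \oplus (p5 \lor p2 \lor p3))
≡ ((p1 \to p5) \land (p5 \to p1)) \lor ((p4 \land p5) \oplus (p5 \lor p2 \lor p3))   (eliminate \leftrightarrow)
≡ ((\lnot p1 \lor p5) \land (p5 \to p1)) \lor ((p4 \land p5) \oplus (p5 \lor p2 \lor p3))   (eliminate \to)
≡ ((\lnot p1 \lor p5) \land (\lnot p5 \lor p1)) \lor ((p4 \land p5) \oplus (p5 \lor p2 \lor p3))   (eliminate \to)
≡ ((\lnot p1 \lor p5) \land (\lnot p5 \lor p1)) \lor (p4 \land p5 \land \lnot (p5 \lor p2 \lor p3)) \lor (\lnot (p4 \land p5) \land (p5 \lor p2 \lor p3))   (expand \oplus)
≡ ((\lnot p1 \lor p5) \land (\lnot p5 \lor p1)) \lor (p4 \land p5 \land \lnot p5 \land \lnot p2 \land \lnot p3) \lor (\lnot (p4 \land p5) \land (p5 \lor p2 \lor p3))   (De Morgan)
≡ ((\lnot p1 \lor p5) \land (\lnot p5 \lor p1)) \lor (p4 \land p5 \land \lnot p5 \land \lnot p2 \land \lnot p3) \lor ((\lnot p4 \lor \lnot p5) \land (p5 \lor p2 \lor p3))   (De Morgan)
≡ (\lnot p1 \land \lnot p5) \lor (\lnot p1 \land p1) \lor (p5 \land \lnot p5) \lor (p5 \land p1) \lor (p4 \land p5 \land \lnot p5 \land \lnot p2 \land \lnot p3) \lor (\lnot p4 \land p5) \lor (\lnot p4 \land p2) \lor (\lnot p4 \land p3) \lor (\lnot p5 \land p5) \lor (\lnot p5 \land p2) \lor (\lnot p5 \land p3)   (distribute \land over \lor)
≡ (\lnot p1 \land \lnot p5) \lor (p5 \land p1) \lor (\lnot p4 \land p5) \lor (\lnot p4 \land p2) \lor (\lnot p4 \land p3) \lor (\lnot p5 \land p2) \lor (\lnot p5 \land p3)   (simplify)

(\lnot p1 \land \lnot p5) \lor (p5 \land p1) \lor (\lnot p4 \land p5) \lor (\lnot p4 \land p2) \lor (\lnot p4 \land p3) \lor (\lnot p5 \land p2) \lor (\lnot p5 \land p3)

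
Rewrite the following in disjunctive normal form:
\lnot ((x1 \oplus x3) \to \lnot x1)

x1 \land \lnot x3

\lnot ((x1 \oplus x3) \to \lnot x1)
≡ \lnot (\lnot (x1 \oplus x3) \lor \lnot x1)   (eliminate \to)
≡ \lnot (\lnot ((x1 \land \lnot x3) \lor (\lnot x1 \land x3)) \lor \lnot x1)   (expand \oplus)
≡ \lnot \lnot ((x1 \land \lnot x3) \lor (\lnot x1 \land x3)) \land \lnot \lnot x1   (De Morgan)
≡ ((x1 \land \lnot x3) \lor (\lnot x1 \land x3)) \land \lnot \lnot x1   (double negation)
≡ ((x1 \land \lnot x3) \lor (\lnot x1 \land x3)) \land x1   (double negation)
≡ (x1 \land \lnot x3 \land x1) \lor (\lnot x1 \land x3 \land x1)   (distribute \land over \lor)
≡ x1 \land \lnot x3   (simplify)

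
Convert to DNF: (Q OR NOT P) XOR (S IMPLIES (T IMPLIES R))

(Q OR NOT P) XOR (S IMPLIES (T IMPLIES R))
≡ ((Q OR NOT P) AND NOT (S IMPLIES (T IMPLIES R))) OR (NOT (Q OR NOT P) AND (S IMPLIES (T IMPLIES R)))   [expand XOR]
≡ ((Q OR NOT P) AND NOT (NOT S OR (T IMPLIES R))) OR (NOT (Q OR NOT P) AND (S IMPLIES (T IMPLIES R)))   [eliminate IMPLIES]
≡ ((Q OR NOT P) AND NOT (NOT S OR NOT T OR R)) OR (NOT (Q OR NOT P) AND (S IMPLIES (T IMPLIES R)))   [eliminate IMPLIES]
≡ ((Q OR NOT P) AND NOT (NOT S OR NOT T OR R)) OR (NOT (Q OR NOT P) AND (NOT S OR (T IMPLIES R)))   [eliminate IMPLIES]
≡ ((Q OR NOT P) AND NOT (NOT S OR NOT T OR R)) OR (NOT (Q OR NOT P) AND (NOT S OR NOT T OR R))   [eliminate IMPLIES]
≡ ((Q OR NOT P) AND NOT NOT S AND NOT NOT T AND NOT R) OR (NOT (Q OR NOT P) AND (NOT S OR NOT T OR R))   [De Morgan]
≡ ((Q OR NOT P) AND S AND NOT NOT T AND NOT R) OR (NOT (Q OR NOT P) AND (NOT S OR NOT T OR R))   [double negation]
≡ ((Q OR NOT P) AND S AND T AND NOT R) OR (NOT (Q OR NOT P) AND (NOT S OR NOT T OR R))   [double negation]
≡ ((Q OR NOT P) AND S AND T AND NOT R) OR (NOT Q AND NOT NOT P AND (NOT S OR NOT T OR R))   [De Morgan]
≡ ((Q OR NOT P) AND S AND T AND NOT R) OR (NOT Q AND P AND (NOT S OR NOT T OR R))   [double negation]
≡ (Q AND S AND T AND NOT R) OR (NOT P AND S AND T AND NOT R) OR (NOT Q AND P AND NOT S) OR (NOT Q AND P AND NOT T) OR (NOT Q AND P AND R)   [distribute AND over OR]

(Q AND S AND T AND NOT R) OR (NOT P AND S AND T AND NOT R) OR (NOT Q AND P AND NOT S) OR (NOT Q AND P AND NOT T) OR (NOT Q AND P AND R)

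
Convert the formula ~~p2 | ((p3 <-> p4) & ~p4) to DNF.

~~p2 | ((p3 <-> p4) & ~p4)
= ~~p2 | ((p3 -> p4) & (p4 -> p3) & ~p4)   [eliminate <->]
= ~~p2 | ((~p3 | p4) & (p4 -> p3) & ~p4)   [eliminate ->]
= ~~p2 | ((~p3 | p4) & (~p4 | p3) & ~p4)   [eliminate ->]
= p2 | ((~p3 | p4) & (~p4 | p3) & ~p4)   [double negation]
= p2 | (~p3 & ~p4 & ~p4) | (~p3 & p3 & ~p4) | (p4 & ~p4 & ~p4) | (p4 & p3 & ~p4)   [distribute & over |]
= p2 | (~p3 & ~p4)   [simplify]

p2 | (~p3 & ~p4)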